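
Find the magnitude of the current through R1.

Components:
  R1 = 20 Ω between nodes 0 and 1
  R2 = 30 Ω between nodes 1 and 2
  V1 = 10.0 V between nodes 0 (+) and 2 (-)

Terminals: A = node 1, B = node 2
Nodal analysis, taking node 2 as the 0 V reference.
Source V1 fixes V_0 = 10 V.
KCL at each unknown node (sum of currents leaving = 0; resistances in Ω):
  Node 1: (V_1 - 10)/20 + (V_1 - 0)/30 = 0
Collecting terms: 0.08333 × V_1 = 0.5  =>  V_1 = 6 V
I_R1 = (V_0 - V_1)/R1 = (10 - 6)/20 = 0.2 A
|I_R1| = 0.2 A

Final answer: |I_R1| = 0.2 A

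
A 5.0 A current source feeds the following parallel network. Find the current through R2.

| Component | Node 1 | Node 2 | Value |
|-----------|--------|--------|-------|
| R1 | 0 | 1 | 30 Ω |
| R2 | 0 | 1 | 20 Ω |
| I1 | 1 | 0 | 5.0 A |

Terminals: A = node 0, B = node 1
All resistors sit directly between nodes 0 and 1, so they are in parallel and share one voltage V; the full source current 5 A splits among them.
1/R_par = 1/30 + 1/20 = 0.08333 S  =>  R_par = 12 Ω
V = I × R_par = 5 × 12 = 60 V
I_R2 = V/R2 = 60/20 = 3 A

Final answer: 3 A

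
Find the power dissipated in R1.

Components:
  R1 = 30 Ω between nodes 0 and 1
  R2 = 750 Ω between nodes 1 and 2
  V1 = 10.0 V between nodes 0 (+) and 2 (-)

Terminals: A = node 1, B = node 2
Nodal analysis, taking node 2 as the 0 V reference.
Source V1 fixes V_0 = 10 V.
KCL at each unknown node (sum of currents leaving = 0; resistances in Ω):
  Node 1: (V_1 - 10)/30 + (V_1 - 0)/750 = 0
Collecting terms: 0.03467 × V_1 = 0.3333  =>  V_1 = 9.615 V
I_R1 = (V_0 - V_1)/R1 = (10 - 9.615)/30 = 0.01282 A
P_R1 = I_R1² × R1 = (0.01282)² × 30 = 0.004931 W

Final answer: 0.004931 W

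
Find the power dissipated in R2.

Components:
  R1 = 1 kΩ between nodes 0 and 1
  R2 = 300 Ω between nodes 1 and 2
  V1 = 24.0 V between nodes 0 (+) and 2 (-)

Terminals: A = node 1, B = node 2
Nodal analysis, taking node 2 as the 0 V reference.
Source V1 fixes V_0 = 24 V.
KCL at each unknown node (sum of currents leaving = 0; resistances in Ω):
  Node 1: (V_1 - 24)/1000 + (V_1 - 0)/300 = 0
Collecting terms: 0.004333 × V_1 = 0.024  =>  V_1 = 5.538 V
I_R2 = (V_1 - V_2)/R2 = (5.538 - 0)/300 = 0.01846 A
P_R2 = I_R2² × R2 = (0.01846)² × 300 = 0.1022 W

Final answer: 0.1022 W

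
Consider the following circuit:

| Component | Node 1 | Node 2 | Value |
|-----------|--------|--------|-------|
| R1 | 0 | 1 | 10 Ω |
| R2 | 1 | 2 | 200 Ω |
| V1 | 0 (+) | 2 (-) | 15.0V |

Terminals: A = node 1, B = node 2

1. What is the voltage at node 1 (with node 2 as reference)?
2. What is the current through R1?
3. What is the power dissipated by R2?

Nodal analysis, taking node 2 as the 0 V reference.
Source V1 fixes V_0 = 15 V.
KCL at each unknown node (sum of currents leaving = 0; resistances in Ω):
  Node 1: (V_1 - 15)/10 + (V_1 - 0)/200 = 0
Collecting terms: 0.105 × V_1 = 1.5  =>  V_1 = 14.29 V
Part 1:
  Read off the nodal solution: V_1 = 14.29 V
Part 2:
  I_R1 = (V_0 - V_1)/R1 = (15 - 14.29)/10 = 0.07143 A
  Magnitude: I_R1 = 0.07143 A
Part 3:
  I_R2 = (V_1 - V_2)/R2 = (14.29 - 0)/200 = 0.07143 A
  P_R2 = I_R2² × R2 = (0.07143)² × 200 = 1.02 W

Final answers:
1. V_1 = 14.29 V
2. I_R1 = 0.07143 A
3. P_R2 = 1.02 W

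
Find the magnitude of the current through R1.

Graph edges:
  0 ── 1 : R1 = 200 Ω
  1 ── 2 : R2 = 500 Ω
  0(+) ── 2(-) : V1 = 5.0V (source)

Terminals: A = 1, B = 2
Nodal analysis, taking node 2 as the 0 V reference.
Source V1 fixes V_0 = 5 V.
KCL at each unknown node (sum of currents leaving = 0; resistances in Ω):
  Node 1: (V_1 - 5)/200 + (V_1 - 0)/500 = 0
Collecting terms: 0.007 × V_1 = 0.025  =>  V_1 = 3.571 V
I_R1 = (V_0 - V_1)/R1 = (5 - 3.571)/200 = 0.007143 A
|I_R1| = 0.007143 A

Final answer: |I_R1| = 0.007143 A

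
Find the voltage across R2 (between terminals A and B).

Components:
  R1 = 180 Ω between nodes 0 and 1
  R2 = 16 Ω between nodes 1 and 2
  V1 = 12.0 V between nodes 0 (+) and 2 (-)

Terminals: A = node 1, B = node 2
R1 and R2 are in series across V1 (node 0 → node 1 → node 2), and the output A–B is taken across R2, so this is a voltage divider.
Series current: I = V1/(R1 + R2) = 12/(180 + 16) = 12/196 = 0.06122 A
V_R2 = I × R2 = V1 × R2/(R1 + R2) = 12 × 16/196 = 0.9796 V

Final answer: 0.9796 V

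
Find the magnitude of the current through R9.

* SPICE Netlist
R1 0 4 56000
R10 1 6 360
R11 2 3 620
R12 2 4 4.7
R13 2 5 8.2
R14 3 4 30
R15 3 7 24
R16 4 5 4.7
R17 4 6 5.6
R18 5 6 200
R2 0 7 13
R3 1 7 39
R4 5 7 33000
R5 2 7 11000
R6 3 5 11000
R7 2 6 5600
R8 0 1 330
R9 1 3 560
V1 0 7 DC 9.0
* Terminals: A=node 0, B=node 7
Nodal analysis, taking node 7 as the 0 V reference.
Source V1 fixes V_0 = 9 V.
KCL at each unknown node (sum of currents leaving = 0; resistances in Ω):
  Node 1: (V_1 - 0)/39 + (V_1 - 9)/330 + (V_1 - V_3)/560 + (V_1 - V_6)/360 = 0
  Node 2: (V_2 - 0)/11000 + (V_2 - V_6)/5600 + (V_2 - V_3)/620 + (V_2 - V_4)/4.7 + (V_2 - V_5)/8.2 = 0
  Node 3: (V_3 - V_5)/11000 + (V_3 - V_1)/560 + (V_3 - V_2)/620 + (V_3 - V_4)/30 + (V_3 - 0)/24 = 0
  Node 4: (V_4 - 9)/56000 + (V_4 - V_2)/4.7 + (V_4 - V_3)/30 + (V_4 - V_5)/4.7 + (V_4 - V_6)/5.6 = 0
  Node 5: (V_5 - 0)/33000 + (V_5 - V_3)/11000 + (V_5 - V_2)/8.2 + (V_5 - V_4)/4.7 + (V_5 - V_6)/200 = 0
  Node 6: (V_6 - V_2)/5600 + (V_6 - V_1)/360 + (V_6 - V_4)/5.6 + (V_6 - V_5)/200 = 0
Collecting terms (coefficients in siemens):
  0.03323·V_1 - 0.001786·V_3 - 0.002778·V_6 = 0.02727
  0.3366·V_2 - 0.001613·V_3 - 0.2128·V_4 - 0.122·V_5 - 0.0001786·V_6 = 0
  0.07849·V_3 - 0.001786·V_1 - 0.001613·V_2 - 0.03333·V_4 - 0.00009091·V_5 = 0
  0.6375·V_4 - 0.2128·V_2 - 0.03333·V_3 - 0.2128·V_5 - 0.1786·V_6 = 0.0001607
  0.3398·V_5 - 0.122·V_2 - 0.00009091·V_3 - 0.2128·V_4 - 0.005·V_6 = 0
  0.1865·V_6 - 0.002778·V_1 - 0.0001786·V_2 - 0.1786·V_4 - 0.005·V_5 = 0
Solving these 6 simultaneous equations (Gaussian elimination) gives:
  V_1 = 0.8376 V, V_2 = 0.1398 V, V_3 = 0.08159 V, V_4 = 0.1401 V
  V_5 = 0.1401 V, V_6 = 0.1505 V
I_R9 = (V_1 - V_3)/R9 = (0.8376 - 0.08159)/560 = 0.00135 A
|I_R9| = 0.00135 A

Final answer: |I_R9| = 0.00135 A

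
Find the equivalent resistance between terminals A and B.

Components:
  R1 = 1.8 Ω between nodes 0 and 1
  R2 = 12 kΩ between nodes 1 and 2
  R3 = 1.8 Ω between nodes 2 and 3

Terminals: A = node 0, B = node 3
Reduce the network between node 0 (A) and node 3 (B) by series/parallel combination:
  Rs1 = R1 + R2 (series, joined only at node 1) = 1.8 + 12000 = 12000 Ω
  Rs2 = R3 + Rs1 (series, joined only at node 2) = 1.8 + 12000 = 12000 Ω
R_eq = 12 kΩ

Final answer: 12 kΩ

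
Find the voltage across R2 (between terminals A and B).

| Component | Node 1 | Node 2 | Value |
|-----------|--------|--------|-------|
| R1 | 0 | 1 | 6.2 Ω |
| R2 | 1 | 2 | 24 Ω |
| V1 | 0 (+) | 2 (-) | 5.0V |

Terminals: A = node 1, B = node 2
R1 and R2 are in series across V1 (node 0 → node 1 → node 2), and the output A–B is taken across R2, so this is a voltage divider.
Series current: I = V1/(R1 + R2) = 5/(6.2 + 24) = 5/30.2 = 0.1656 A
V_R2 = I × R2 = V1 × R2/(R1 + R2) = 5 × 24/30.2 = 3.974 V

Final answer: 3.974 V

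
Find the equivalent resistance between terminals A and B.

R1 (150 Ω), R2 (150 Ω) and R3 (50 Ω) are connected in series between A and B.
Reduce the network between node 0 (A) and node 3 (B) by series/parallel combination:
  Rs1 = R1 + R2 (series, joined only at node 1) = 150 + 150 = 300 Ω
  Rs2 = R3 + Rs1 (series, joined only at node 2) = 50 + 300 = 350 Ω
R_eq = 350 Ω

Final answer: 350 Ω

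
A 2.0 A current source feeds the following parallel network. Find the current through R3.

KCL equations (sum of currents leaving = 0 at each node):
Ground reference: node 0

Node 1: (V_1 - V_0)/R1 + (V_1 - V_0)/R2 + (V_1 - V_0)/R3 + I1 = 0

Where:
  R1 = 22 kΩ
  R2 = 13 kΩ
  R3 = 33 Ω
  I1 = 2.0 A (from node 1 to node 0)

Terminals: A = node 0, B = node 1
All resistors sit directly between nodes 0 and 1, so they are in parallel and share one voltage V; the full source current 2 A splits among them.
1/R_par = 1/22000 + 1/13000 + 1/33 = 0.03043 S  =>  R_par = 32.87 Ω
V = I × R_par = 2 × 32.87 = 65.73 V
I_R3 = V/R3 = 65.73/33 = 1.992 A

Final answer: 1.992 A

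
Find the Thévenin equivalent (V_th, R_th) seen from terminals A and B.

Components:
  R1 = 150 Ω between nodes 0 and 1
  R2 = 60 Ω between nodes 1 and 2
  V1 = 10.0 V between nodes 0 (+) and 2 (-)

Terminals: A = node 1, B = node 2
Step 1 — V_th is the open-circuit voltage V_A - V_B (nothing connected across the terminals).
Nodal analysis, taking node 2 as the 0 V reference.
Source V1 fixes V_0 = 10 V.
KCL at each unknown node (sum of currents leaving = 0; resistances in Ω):
  Node 1: (V_1 - 10)/150 + (V_1 - 0)/60 = 0
Collecting terms: 0.02333 × V_1 = 0.06667  =>  V_1 = 2.857 V
V_th = V_1 - V_2 = 2.857 - 0 = 2.857 V
Step 2 — R_th: zero the source — replace V1 by a short circuit (node 2 merges into node 0) — and find the resistance seen between A (node 1) and B (node 0).
Reduce the network between node 1 (A) and node 0 (B) by series/parallel combination:
  Rp1 = R1 ‖ R2 (parallel, both between nodes 0 and 1) = 1/(1/150 + 1/60) = 42.86 Ω
R_th = 42.86 Ω

Final answer: V_th = 2.857 V, R_th = 42.86 Ω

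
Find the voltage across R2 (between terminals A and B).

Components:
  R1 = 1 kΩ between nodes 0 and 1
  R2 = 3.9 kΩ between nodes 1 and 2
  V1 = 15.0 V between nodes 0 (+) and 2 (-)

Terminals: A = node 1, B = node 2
R1 and R2 are in series across V1 (node 0 → node 1 → node 2), and the output A–B is taken across R2, so this is a voltage divider.
Series current: I = V1/(R1 + R2) = 15/(1000 + 3900) = 15/4900 = 0.003061 A
V_R2 = I × R2 = V1 × R2/(R1 + R2) = 15 × 3900/4900 = 11.94 V

Final answer: 11.94 V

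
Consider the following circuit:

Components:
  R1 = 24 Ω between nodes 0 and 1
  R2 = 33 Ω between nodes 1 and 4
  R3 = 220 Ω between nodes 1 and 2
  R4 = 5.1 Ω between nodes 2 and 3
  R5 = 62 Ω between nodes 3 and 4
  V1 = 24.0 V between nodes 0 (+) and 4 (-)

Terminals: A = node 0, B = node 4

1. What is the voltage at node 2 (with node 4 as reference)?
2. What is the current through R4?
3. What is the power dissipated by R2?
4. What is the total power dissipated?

Nodal analysis, taking node 4 as the 0 V reference.
Source V1 fixes V_0 = 24 V.
KCL at each unknown node (sum of currents leaving = 0; resistances in Ω):
  Node 1: (V_1 - 24)/24 + (V_1 - 0)/33 + (V_1 - V_2)/220 = 0
  Node 2: (V_2 - V_1)/220 + (V_2 - V_3)/5.1 = 0
  Node 3: (V_3 - V_2)/5.1 + (V_3 - 0)/62 = 0
Collecting terms (coefficients in siemens):
  0.07652·V_1 - 0.004545·V_2 = 1
  0.2006·V_2 - 0.004545·V_1 - 0.1961·V_3 = 0
  0.2122·V_3 - 0.1961·V_2 = 0
Solving these 3 simultaneous equations (Gaussian elimination) gives:
  V_1 = 13.25 V, V_2 = 3.098 V, V_3 = 2.862 V
Part 1:
  Read off the nodal solution: V_2 = 3.098 V
Part 2:
  I_R4 = (V_2 - V_3)/R4 = (3.098 - 2.862)/5.1 = 0.04616 A
  Magnitude: I_R4 = 0.04616 A
Part 3:
  I_R2 = (V_1 - V_4)/R2 = (13.25 - 0)/33 = 0.4016 A
  P_R2 = I_R2² × R2 = (0.4016)² × 33 = 5.323 W
Part 4:
  Power in each resistor, P = (ΔV)²/R:
    P_R1 = (24 - 13.25)²/24 = 4.812 W
    P_R2 = (13.25 - 0)²/33 = 5.323 W
    P_R3 = (13.25 - 3.098)²/220 = 0.4688 W
    P_R4 = (3.098 - 2.862)²/5.1 = 0.01087 W
    P_R5 = (2.862 - 0)²/62 = 0.1321 W
  P_total = P_R1 + P_R2 + P_R3 + P_R4 + P_R5 = 10.75 W

Final answers:
1. V_2 = 3.098 V
2. I_R4 = 0.04616 A
3. P_R2 = 5.323 W
4. P_total = 10.75 W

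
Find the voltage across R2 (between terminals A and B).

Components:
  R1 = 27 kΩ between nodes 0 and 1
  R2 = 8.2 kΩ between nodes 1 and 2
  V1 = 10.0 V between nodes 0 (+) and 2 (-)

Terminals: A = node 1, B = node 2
R1 and R2 are in series across V1 (node 0 → node 1 → node 2), and the output A–B is taken across R2, so this is a voltage divider.
Series current: I = V1/(R1 + R2) = 10/(27000 + 8200) = 10/35200 = 0.0002841 A
V_R2 = I × R2 = V1 × R2/(R1 + R2) = 10 × 8200/35200 = 2.33 V

Final answer: 2.33 V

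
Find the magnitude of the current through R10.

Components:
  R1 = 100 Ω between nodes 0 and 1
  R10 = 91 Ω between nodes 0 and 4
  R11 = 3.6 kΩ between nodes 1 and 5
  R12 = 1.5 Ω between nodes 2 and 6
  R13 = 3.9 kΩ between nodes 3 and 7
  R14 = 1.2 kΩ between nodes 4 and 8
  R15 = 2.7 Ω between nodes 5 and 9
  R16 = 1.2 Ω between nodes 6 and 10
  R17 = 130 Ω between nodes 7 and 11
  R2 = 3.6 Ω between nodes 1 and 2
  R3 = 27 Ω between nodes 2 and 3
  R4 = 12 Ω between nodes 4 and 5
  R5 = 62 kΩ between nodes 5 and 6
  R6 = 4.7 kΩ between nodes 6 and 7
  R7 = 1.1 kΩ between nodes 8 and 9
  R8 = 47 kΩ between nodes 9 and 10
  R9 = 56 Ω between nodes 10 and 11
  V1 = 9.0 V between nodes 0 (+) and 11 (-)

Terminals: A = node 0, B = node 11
Nodal analysis, taking node 11 as the 0 V reference.
Source V1 fixes V_0 = 9 V.
KCL at each unknown node (sum of currents leaving = 0; resistances in Ω):
  Node 1: (V_1 - 9)/100 + (V_1 - V_2)/3.6 + (V_1 - V_5)/3600 = 0
  Node 2: (V_2 - V_1)/3.6 + (V_2 - V_3)/27 + (V_2 - V_6)/1.5 = 0
  Node 3: (V_3 - V_2)/27 + (V_3 - V_7)/3900 = 0
  Node 4: (V_4 - V_5)/12 + (V_4 - 9)/91 + (V_4 - V_8)/1200 = 0
  Node 5: (V_5 - V_4)/12 + (V_5 - V_6)/62000 + (V_5 - V_1)/3600 + (V_5 - V_9)/2.7 = 0
  Node 6: (V_6 - V_5)/62000 + (V_6 - V_7)/4700 + (V_6 - V_2)/1.5 + (V_6 - V_10)/1.2 = 0
  Node 7: (V_7 - V_6)/4700 + (V_7 - V_3)/3900 + (V_7 - 0)/130 = 0
  Node 8: (V_8 - V_9)/1100 + (V_8 - V_4)/1200 = 0
  Node 9: (V_9 - V_8)/1100 + (V_9 - V_10)/47000 + (V_9 - V_5)/2.7 = 0
  Node 10: (V_10 - V_9)/47000 + (V_10 - 0)/56 + (V_10 - V_6)/1.2 = 0
Collecting terms (coefficients in siemens):
  0.2881·V_1 - 0.2778·V_2 - 0.0002778·V_5 = 0.09
  0.9815·V_2 - 0.2778·V_1 - 0.03704·V_3 - 0.6667·V_6 = 0
  0.03729·V_3 - 0.03704·V_2 - 0.0002564·V_7 = 0
  0.09516·V_4 - 0.08333·V_5 - 0.0008333·V_8 = 0.0989
  0.454·V_5 - 0.0002778·V_1 - 0.08333·V_4 - 0.00001613·V_6 - 0.3704·V_9 = 0
  1.5·V_6 - 0.6667·V_2 - 0.00001613·V_5 - 0.0002128·V_7 - 0.8333·V_10 = 0
  0.008161·V_7 - 0.0002564·V_3 - 0.0002128·V_6 = 0
  0.001742·V_8 - 0.0008333·V_4 - 0.0009091·V_9 = 0
  0.3713·V_9 - 0.3704·V_5 - 0.0009091·V_8 - 0.00002128·V_10 = 0
  0.8512·V_10 - 0.8333·V_6 - 0.00002128·V_9 = 0
Solving these 10 simultaneous equations (Gaussian elimination) gives:
  V_1 = 3.468 V, V_2 = 3.264 V, V_3 = 3.243 V, V_4 = 8.845 V
  V_5 = 8.825 V, V_6 = 3.18 V, V_7 = 0.1848 V, V_8 = 8.835 V
  V_9 = 8.825 V, V_10 = 3.113 V
I_R10 = (V_0 - V_4)/R10 = (9 - 8.845)/91 = 0.0017 A
|I_R10| = 0.0017 A

Final answer: |I_R10| = 0.0017 A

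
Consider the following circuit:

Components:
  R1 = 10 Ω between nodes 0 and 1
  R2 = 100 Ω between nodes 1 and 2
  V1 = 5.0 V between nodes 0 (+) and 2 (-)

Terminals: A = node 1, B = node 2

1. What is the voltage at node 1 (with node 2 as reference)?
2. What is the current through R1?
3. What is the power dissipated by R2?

Nodal analysis, taking node 2 as the 0 V reference.
Source V1 fixes V_0 = 5 V.
KCL at each unknown node (sum of currents leaving = 0; resistances in Ω):
  Node 1: (V_1 - 5)/10 + (V_1 - 0)/100 = 0
Collecting terms: 0.11 × V_1 = 0.5  =>  V_1 = 4.545 V
Part 1:
  Read off the nodal solution: V_1 = 4.545 V
Part 2:
  I_R1 = (V_0 - V_1)/R1 = (5 - 4.545)/10 = 0.04545 A
  Magnitude: I_R1 = 0.04545 A
Part 3:
  I_R2 = (V_1 - V_2)/R2 = (4.545 - 0)/100 = 0.04545 A
  P_R2 = I_R2² × R2 = (0.04545)² × 100 = 0.2066 W

Final answers:
1. V_1 = 4.545 V
2. I_R1 = 0.04545 A
3. P_R2 = 0.2066 W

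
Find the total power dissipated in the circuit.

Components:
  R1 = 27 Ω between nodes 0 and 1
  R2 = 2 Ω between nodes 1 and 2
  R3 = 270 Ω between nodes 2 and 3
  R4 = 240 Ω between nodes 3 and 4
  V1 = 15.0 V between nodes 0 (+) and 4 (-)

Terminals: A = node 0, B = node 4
Nodal analysis, taking node 4 as the 0 V reference.
Source V1 fixes V_0 = 15 V.
KCL at each unknown node (sum of currents leaving = 0; resistances in Ω):
  Node 1: (V_1 - 15)/27 + (V_1 - V_2)/2 = 0
  Node 2: (V_2 - V_1)/2 + (V_2 - V_3)/270 = 0
  Node 3: (V_3 - V_2)/270 + (V_3 - 0)/240 = 0
Collecting terms (coefficients in siemens):
  0.537·V_1 - 0.5·V_2 = 0.5556
  0.5037·V_2 - 0.5·V_1 - 0.003704·V_3 = 0
  0.00787·V_3 - 0.003704·V_2 = 0
Solving these 3 simultaneous equations (Gaussian elimination) gives:
  V_1 = 14.25 V, V_2 = 14.19 V, V_3 = 6.679 V
Power in each resistor, P = (ΔV)²/R:
  P_R1 = (15 - 14.25)²/27 = 0.02091 W
  P_R2 = (14.25 - 14.19)²/2 = 0.001549 W
  P_R3 = (14.19 - 6.679)²/270 = 0.2091 W
  P_R4 = (6.679 - 0)²/240 = 0.1859 W
P_total = P_R1 + P_R2 + P_R3 + P_R4 = 0.4174 W

Final answer: 0.4174 W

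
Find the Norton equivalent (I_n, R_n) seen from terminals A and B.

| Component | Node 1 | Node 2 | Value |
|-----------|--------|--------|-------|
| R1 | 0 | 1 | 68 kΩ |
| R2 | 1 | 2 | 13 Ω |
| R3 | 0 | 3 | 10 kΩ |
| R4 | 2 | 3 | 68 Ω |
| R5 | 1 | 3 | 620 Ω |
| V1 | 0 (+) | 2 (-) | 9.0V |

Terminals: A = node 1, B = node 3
Find the Thévenin equivalent first; then I_n = V_th/R_th and R_n = R_th.
Step 1 — V_th is the open-circuit voltage V_A - V_B (nothing connected across the terminals).
Nodal analysis, taking node 2 as the 0 V reference.
Source V1 fixes V_0 = 9 V.
KCL at each unknown node (sum of currents leaving = 0; resistances in Ω):
  Node 1: (V_1 - 9)/68000 + (V_1 - 0)/13 + (V_1 - V_3)/620 = 0
  Node 3: (V_3 - 9)/10000 + (V_3 - 0)/68 + (V_3 - V_1)/620 = 0
Collecting terms (coefficients in siemens):
  0.07855·V_1 - 0.001613·V_3 = 0.0001324
  0.01642·V_3 - 0.001613·V_1 = 0.0009
Determinant D = (0.07855)(0.01642) - (-0.001613)(-0.001613) = 0.001287
V_1 = [(0.0001324)(0.01642) - (-0.001613)(0.0009)]/D = 0.002816 V
V_3 = [(0.07855)(0.0009) - (0.0001324)(-0.001613)]/D = 0.05509 V
V_th = V_1 - V_3 = 0.002816 - 0.05509 = -0.05228 V
Step 2 — R_th: zero the source — replace V1 by a short circuit (node 2 merges into node 0) — and find the resistance seen between A (node 1) and B (node 3).
Reduce the network between node 1 (A) and node 3 (B) by series/parallel combination:
  Rp1 = R1 ‖ R2 (parallel, both between nodes 0 and 1) = 1/(1/68000 + 1/13) = 13 Ω
  Rp2 = R3 ‖ R4 (parallel, both between nodes 0 and 3) = 1/(1/10000 + 1/68) = 67.54 Ω
  Rs1 = Rp1 + Rp2 (series, joined only at node 0) = 13 + 67.54 = 80.54 Ω
  Rp3 = R5 ‖ Rs1 (parallel, both between nodes 1 and 3) = 1/(1/620 + 1/80.54) = 71.28 Ω
R_th = 71.28 Ω
I_n = V_th/R_th = -0.05228/71.28 = -0.0007334 A, and R_n = R_th = 71.28 Ω

Final answer: I_n = -0.0007334 A, R_n = 71.28 Ω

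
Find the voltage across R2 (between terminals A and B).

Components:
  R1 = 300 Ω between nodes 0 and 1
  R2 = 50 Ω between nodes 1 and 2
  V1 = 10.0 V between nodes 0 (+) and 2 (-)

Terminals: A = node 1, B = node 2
R1 and R2 are in series across V1 (node 0 → node 1 → node 2), and the output A–B is taken across R2, so this is a voltage divider.
Series current: I = V1/(R1 + R2) = 10/(300 + 50) = 10/350 = 0.02857 A
V_R2 = I × R2 = V1 × R2/(R1 + R2) = 10 × 50/350 = 1.429 V

Final answer: 1.429 V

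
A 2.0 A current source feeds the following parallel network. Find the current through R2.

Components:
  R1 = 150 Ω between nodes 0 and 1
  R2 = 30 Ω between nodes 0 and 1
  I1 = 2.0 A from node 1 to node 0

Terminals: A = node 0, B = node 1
All resistors sit directly between nodes 0 and 1, so they are in parallel and share one voltage V; the full source current 2 A splits among them.
1/R_par = 1/150 + 1/30 = 0.04 S  =>  R_par = 25 Ω
V = I × R_par = 2 × 25 = 50 V
I_R2 = V/R2 = 50/30 = 1.667 A

Final answer: 1.667 A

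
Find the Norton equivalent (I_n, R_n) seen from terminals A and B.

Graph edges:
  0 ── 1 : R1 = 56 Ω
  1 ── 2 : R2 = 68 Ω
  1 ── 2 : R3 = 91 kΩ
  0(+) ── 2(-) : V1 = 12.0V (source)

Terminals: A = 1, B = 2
Find the Thévenin equivalent first; then I_n = V_th/R_th and R_n = R_th.
Step 1 — V_th is the open-circuit voltage V_A - V_B (nothing connected across the terminals).
Nodal analysis, taking node 2 as the 0 V reference.
Source V1 fixes V_0 = 12 V.
KCL at each unknown node (sum of currents leaving = 0; resistances in Ω):
  Node 1: (V_1 - 12)/56 + (V_1 - 0)/68 + (V_1 - 0)/91000 = 0
Collecting terms: 0.03257 × V_1 = 0.2143  =>  V_1 = 6.578 V
V_th = V_1 - V_2 = 6.578 - 0 = 6.578 V
Step 2 — R_th: zero the source — replace V1 by a short circuit (node 2 merges into node 0) — and find the resistance seen between A (node 1) and B (node 0).
Reduce the network between node 1 (A) and node 0 (B) by series/parallel combination:
  Rp1 = R1 ‖ R2 ‖ R3 (parallel, all between nodes 0 and 1) = 1/(1/56 + 1/68 + 1/91000) = 30.7 Ω
R_th = 30.7 Ω
I_n = V_th/R_th = 6.578/30.7 = 0.2143 A, and R_n = R_th = 30.7 Ω

Final answer: I_n = 0.2143 A, R_n = 30.7 Ω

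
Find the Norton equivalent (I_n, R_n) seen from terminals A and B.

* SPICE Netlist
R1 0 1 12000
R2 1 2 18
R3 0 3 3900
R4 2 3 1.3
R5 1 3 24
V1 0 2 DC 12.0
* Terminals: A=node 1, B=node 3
Find the Thévenin equivalent first; then I_n = V_th/R_th and R_n = R_th.
Step 1 — V_th is the open-circuit voltage V_A - V_B (nothing connected across the terminals).
Nodal analysis, taking node 2 as the 0 V reference.
Source V1 fixes V_0 = 12 V.
KCL at each unknown node (sum of currents leaving = 0; resistances in Ω):
  Node 1: (V_1 - 12)/12000 + (V_1 - 0)/18 + (V_1 - V_3)/24 = 0
  Node 3: (V_3 - 12)/3900 + (V_3 - 0)/1.3 + (V_3 - V_1)/24 = 0
Collecting terms (coefficients in siemens):
  0.09731·V_1 - 0.04167·V_3 = 0.001
  0.8112·V_3 - 0.04167·V_1 = 0.003077
Determinant D = (0.09731)(0.8112) - (-0.04167)(-0.04167) = 0.07719
V_1 = [(0.001)(0.8112) - (-0.04167)(0.003077)]/D = 0.01217 V
V_3 = [(0.09731)(0.003077) - (0.001)(-0.04167)]/D = 0.004418 V
V_th = V_1 - V_3 = 0.01217 - 0.004418 = 0.007751 V
Step 2 — R_th: zero the source — replace V1 by a short circuit (node 2 merges into node 0) — and find the resistance seen between A (node 1) and B (node 3).
Reduce the network between node 1 (A) and node 3 (B) by series/parallel combination:
  Rp1 = R1 ‖ R2 (parallel, both between nodes 0 and 1) = 1/(1/12000 + 1/18) = 17.97 Ω
  Rp2 = R3 ‖ R4 (parallel, both between nodes 0 and 3) = 1/(1/3900 + 1/1.3) = 1.3 Ω
  Rs1 = Rp1 + Rp2 (series, joined only at node 0) = 17.97 + 1.3 = 19.27 Ω
  Rp3 = R5 ‖ Rs1 (parallel, both between nodes 1 and 3) = 1/(1/24 + 1/19.27) = 10.69 Ω
R_th = 10.69 Ω
I_n = V_th/R_th = 0.007751/10.69 = 0.0007251 A, and R_n = R_th = 10.69 Ω

Final answer: I_n = 0.0007251 A, R_n = 10.69 Ω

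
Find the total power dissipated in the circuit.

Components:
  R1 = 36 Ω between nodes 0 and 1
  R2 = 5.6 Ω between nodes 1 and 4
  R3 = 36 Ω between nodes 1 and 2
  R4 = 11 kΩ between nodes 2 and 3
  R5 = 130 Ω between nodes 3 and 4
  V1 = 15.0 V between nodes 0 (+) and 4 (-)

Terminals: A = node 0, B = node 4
Nodal analysis, taking node 4 as the 0 V reference.
Source V1 fixes V_0 = 15 V.
KCL at each unknown node (sum of currents leaving = 0; resistances in Ω):
  Node 1: (V_1 - 15)/36 + (V_1 - 0)/5.6 + (V_1 - V_2)/36 = 0
  Node 2: (V_2 - V_1)/36 + (V_2 - V_3)/11000 = 0
  Node 3: (V_3 - V_2)/11000 + (V_3 - 0)/130 = 0
Collecting terms (coefficients in siemens):
  0.2341·V_1 - 0.02778·V_2 = 0.4167
  0.02787·V_2 - 0.02778·V_1 - 0.00009091·V_3 = 0
  0.007783·V_3 - 0.00009091·V_2 = 0
Solving these 3 simultaneous equations (Gaussian elimination) gives:
  V_1 = 2.018 V, V_2 = 2.012 V, V_3 = 0.0235 V
Power in each resistor, P = (ΔV)²/R:
  P_R1 = (15 - 2.018)²/36 = 4.681 W
  P_R2 = (2.018 - 0)²/5.6 = 0.7275 W
  P_R3 = (2.018 - 2.012)²/36 = 0.000001176 W
  P_R4 = (2.012 - 0.0235)²/11000 = 0.0003594 W
  P_R5 = (0.0235 - 0)²/130 = 0.000004248 W
P_total = P_R1 + P_R2 + P_R3 + P_R4 + P_R5 = 5.409 W

Final answer: 5.409 W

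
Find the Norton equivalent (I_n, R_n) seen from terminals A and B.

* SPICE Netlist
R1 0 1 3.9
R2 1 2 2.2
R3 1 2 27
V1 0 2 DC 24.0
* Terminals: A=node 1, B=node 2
Find the Thévenin equivalent first; then I_n = V_th/R_th and R_n = R_th.
Step 1 — V_th is the open-circuit voltage V_A - V_B (nothing connected across the terminals).
Nodal analysis, taking node 2 as the 0 V reference.
Source V1 fixes V_0 = 24 V.
KCL at each unknown node (sum of currents leaving = 0; resistances in Ω):
  Node 1: (V_1 - 24)/3.9 + (V_1 - 0)/2.2 + (V_1 - 0)/27 = 0
Collecting terms: 0.748 × V_1 = 6.154  =>  V_1 = 8.227 V
V_th = V_1 - V_2 = 8.227 - 0 = 8.227 V
Step 2 — R_th: zero the source — replace V1 by a short circuit (node 2 merges into node 0) — and find the resistance seen between A (node 1) and B (node 0).
Reduce the network between node 1 (A) and node 0 (B) by series/parallel combination:
  Rp1 = R1 ‖ R2 ‖ R3 (parallel, all between nodes 0 and 1) = 1/(1/3.9 + 1/2.2 + 1/27) = 1.337 Ω
R_th = 1.337 Ω
I_n = V_th/R_th = 8.227/1.337 = 6.154 A, and R_n = R_th = 1.337 Ω

Final answer: I_n = 6.154 A, R_n = 1.337 Ω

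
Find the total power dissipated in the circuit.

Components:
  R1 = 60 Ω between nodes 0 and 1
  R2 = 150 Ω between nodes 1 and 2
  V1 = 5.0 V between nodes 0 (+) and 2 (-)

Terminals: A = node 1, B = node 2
Nodal analysis, taking node 2 as the 0 V reference.
Source V1 fixes V_0 = 5 V.
KCL at each unknown node (sum of currents leaving = 0; resistances in Ω):
  Node 1: (V_1 - 5)/60 + (V_1 - 0)/150 = 0
Collecting terms: 0.02333 × V_1 = 0.08333  =>  V_1 = 3.571 V
Power in each resistor, P = (ΔV)²/R:
  P_R1 = (5 - 3.571)²/60 = 0.03401 W
  P_R2 = (3.571 - 0)²/150 = 0.08503 W
P_total = P_R1 + P_R2 = 0.119 W

Final answer: 0.119 W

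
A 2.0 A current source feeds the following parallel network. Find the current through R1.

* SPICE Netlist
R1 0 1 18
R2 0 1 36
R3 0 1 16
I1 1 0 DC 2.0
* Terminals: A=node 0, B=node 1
All resistors sit directly between nodes 0 and 1, so they are in parallel and share one voltage V; the full source current 2 A splits among them.
1/R_par = 1/18 + 1/36 + 1/16 = 0.1458 S  =>  R_par = 6.857 Ω
V = I × R_par = 2 × 6.857 = 13.71 V
I_R1 = V/R1 = 13.71/18 = 0.7619 A

Final answer: 0.7619 A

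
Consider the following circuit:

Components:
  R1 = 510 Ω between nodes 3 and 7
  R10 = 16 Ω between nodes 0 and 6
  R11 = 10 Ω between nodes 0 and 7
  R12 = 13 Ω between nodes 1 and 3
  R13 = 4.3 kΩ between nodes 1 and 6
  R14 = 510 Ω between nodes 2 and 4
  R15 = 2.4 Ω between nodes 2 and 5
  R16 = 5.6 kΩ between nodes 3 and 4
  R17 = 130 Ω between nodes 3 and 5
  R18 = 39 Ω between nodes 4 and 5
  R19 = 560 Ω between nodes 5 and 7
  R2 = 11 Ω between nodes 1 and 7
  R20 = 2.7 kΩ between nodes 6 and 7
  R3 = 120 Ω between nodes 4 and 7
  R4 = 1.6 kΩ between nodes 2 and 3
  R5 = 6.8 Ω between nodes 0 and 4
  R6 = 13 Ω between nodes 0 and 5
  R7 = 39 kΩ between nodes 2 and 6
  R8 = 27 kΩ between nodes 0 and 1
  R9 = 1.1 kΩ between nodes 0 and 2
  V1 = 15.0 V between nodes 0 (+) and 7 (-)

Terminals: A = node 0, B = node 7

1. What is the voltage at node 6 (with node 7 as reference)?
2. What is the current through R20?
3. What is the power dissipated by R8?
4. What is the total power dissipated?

Nodal analysis, taking node 7 as the 0 V reference.
Source V1 fixes V_0 = 15 V.
KCL at each unknown node (sum of currents leaving = 0; resistances in Ω):
  Node 1: (V_1 - 0)/11 + (V_1 - 15)/27000 + (V_1 - V_3)/13 + (V_1 - V_6)/4300 = 0
  Node 2: (V_2 - V_3)/1600 + (V_2 - V_6)/39000 + (V_2 - 15)/1100 + (V_2 - V_4)/510 + (V_2 - V_5)/2.4 = 0
  Node 3: (V_3 - 0)/510 + (V_3 - V_2)/1600 + (V_3 - V_1)/13 + (V_3 - V_4)/5600 + (V_3 - V_5)/130 = 0
  Node 4: (V_4 - 0)/120 + (V_4 - 15)/6.8 + (V_4 - V_2)/510 + (V_4 - V_3)/5600 + (V_4 - V_5)/39 = 0
  Node 5: (V_5 - 15)/13 + (V_5 - V_2)/2.4 + (V_5 - V_3)/130 + (V_5 - V_4)/39 + (V_5 - 0)/560 = 0
  Node 6: (V_6 - V_2)/39000 + (V_6 - 15)/16 + (V_6 - V_1)/4300 + (V_6 - 0)/2700 = 0
Collecting terms (coefficients in siemens):
  0.1681·V_1 - 0.07692·V_3 - 0.0002326·V_6 = 0.0005556
  0.4202·V_2 - 0.000625·V_3 - 0.001961·V_4 - 0.4167·V_5 - 0.00002564·V_6 = 0.01364
  0.08738·V_3 - 0.07692·V_1 - 0.000625·V_2 - 0.0001786·V_4 - 0.007692·V_5 = 0
  0.1832·V_4 - 0.001961·V_2 - 0.0001786·V_3 - 0.02564·V_5 = 2.206
  0.5287·V_5 - 0.4167·V_2 - 0.007692·V_3 - 0.02564·V_4 = 1.154
  0.06313·V_6 - 0.0002326·V_1 - 0.00002564·V_2 = 0.9375
Solving these 6 simultaneous equations (Gaussian elimination) gives:
  V_1 = 1.057 V, V_2 = 13.62 V, V_3 = 2.257 V, V_4 = 14.1 V
  V_5 = 13.64 V, V_6 = 14.86 V
Part 1:
  Read off the nodal solution: V_6 = 14.86 V
Part 2:
  I_R20 = (V_6 - V_7)/R20 = (14.86 - 0)/2700 = 0.005504 A
  Magnitude: I_R20 = 0.005504 A
Part 3:
  I_R8 = (V_0 - V_1)/R8 = (15 - 1.057)/27000 = 0.0005164 A
  P_R8 = I_R8² × R8 = (0.0005164)² × 27000 = 0.007201 W
Part 4:
  Power in each resistor, P = (ΔV)²/R:
    P_R1 = (2.257 - 0)²/510 = 0.009987 W
    P_R2 = (1.057 - 0)²/11 = 0.1015 W
    P_R3 = (14.1 - 0)²/120 = 1.657 W
    P_R4 = (13.62 - 2.257)²/1600 = 0.08077 W
    P_R5 = (15 - 14.1)²/6.8 = 0.1192 W
    P_R6 = (15 - 13.64)²/13 = 0.143 W
    P_R7 = (13.62 - 14.86)²/39000 = 0.00003914 W
    P_R8 = (15 - 1.057)²/27000 = 0.007201 W
    P_R9 = (15 - 13.62)²/1100 = 0.00172 W
    P_R10 = (15 - 14.86)²/16 = 0.001224 W
    P_R11 = (15 - 0)²/10 = 22.5 W
    P_R12 = (1.057 - 2.257)²/13 = 0.1108 W
    P_R13 = (1.057 - 14.86)²/4300 = 0.04431 W
    P_R14 = (13.62 - 14.1)²/510 = 0.0004423 W
    P_R15 = (13.62 - 13.64)²/2.4 = 0.00005742 W
    P_R16 = (2.257 - 14.1)²/5600 = 0.02504 W
    P_R17 = (2.257 - 13.64)²/130 = 0.9961 W
    P_R18 = (14.1 - 13.64)²/39 = 0.005502 W
    P_R19 = (13.64 - 0)²/560 = 0.3321 W
    P_R20 = (14.86 - 0)²/2700 = 0.08179 W
  P_total = P_R1 + P_R2 + P_R3 + P_R4 + P_R5 + P_R6 + P_R7 + P_R8 + P_R9 + P_R10 + P_R11 + P_R12 + P_R13 + P_R14 + P_R15 + P_R16 + P_R17 + P_R18 + P_R19 + P_R20 = 26.22 W

Final answers:
1. V_6 = 14.86 V
2. I_R20 = 0.005504 A
3. P_R8 = 0.007201 W
4. P_total = 26.22 W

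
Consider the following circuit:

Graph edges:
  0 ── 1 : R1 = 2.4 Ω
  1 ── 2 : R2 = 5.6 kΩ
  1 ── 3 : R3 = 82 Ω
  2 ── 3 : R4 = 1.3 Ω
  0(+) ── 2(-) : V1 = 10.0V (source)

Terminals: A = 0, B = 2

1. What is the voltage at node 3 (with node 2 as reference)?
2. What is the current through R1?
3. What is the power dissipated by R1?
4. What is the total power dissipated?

Nodal analysis, taking node 2 as the 0 V reference.
Source V1 fixes V_0 = 10 V.
KCL at each unknown node (sum of currents leaving = 0; resistances in Ω):
  Node 1: (V_1 - 10)/2.4 + (V_1 - 0)/5600 + (V_1 - V_3)/82 = 0
  Node 3: (V_3 - V_1)/82 + (V_3 - 0)/1.3 = 0
Collecting terms (coefficients in siemens):
  0.429·V_1 - 0.0122·V_3 = 4.167
  0.7814·V_3 - 0.0122·V_1 = 0
Determinant D = (0.429)(0.7814) - (-0.0122)(-0.0122) = 0.3351
V_1 = [(4.167)(0.7814) - (-0.0122)(0)]/D = 9.716 V
V_3 = [(0.429)(0) - (4.167)(-0.0122)]/D = 0.1516 V
Part 1:
  Read off the nodal solution: V_3 = 0.1516 V
Part 2:
  I_R1 = (V_0 - V_1)/R1 = (10 - 9.716)/2.4 = 0.1184 A
  Magnitude: I_R1 = 0.1184 A
Part 3:
  I_R1 = (V_0 - V_1)/R1 = (10 - 9.716)/2.4 = 0.1184 A
  P_R1 = I_R1² × R1 = (0.1184)² × 2.4 = 0.03363 W
Part 4:
  Power in each resistor, P = (ΔV)²/R:
    P_R1 = (10 - 9.716)²/2.4 = 0.03363 W
    P_R2 = (9.716 - 0)²/5600 = 0.01686 W
    P_R3 = (9.716 - 0.1516)²/82 = 1.116 W
    P_R4 = (0 - 0.1516)²/1.3 = 0.01769 W
  P_total = P_R1 + P_R2 + P_R3 + P_R4 = 1.184 W

Final answers:
1. V_3 = 0.1516 V
2. I_R1 = 0.1184 A
3. P_R1 = 0.03363 W
4. P_total = 1.184 W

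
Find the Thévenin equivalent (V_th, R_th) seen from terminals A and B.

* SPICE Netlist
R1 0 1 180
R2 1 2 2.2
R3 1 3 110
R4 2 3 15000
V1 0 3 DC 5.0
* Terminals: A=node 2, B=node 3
Step 1 — V_th is the open-circuit voltage V_A - V_B (nothing connected across the terminals).
Nodal analysis, taking node 3 as the 0 V reference.
Source V1 fixes V_0 = 5 V.
KCL at each unknown node (sum of currents leaving = 0; resistances in Ω):
  Node 1: (V_1 - 5)/180 + (V_1 - V_2)/2.2 + (V_1 - 0)/110 = 0
  Node 2: (V_2 - V_1)/2.2 + (V_2 - 0)/15000 = 0
Collecting terms (coefficients in siemens):
  0.4692·V_1 - 0.4545·V_2 = 0.02778
  0.4546·V_2 - 0.4545·V_1 = 0
Determinant D = (0.4692)(0.4546) - (-0.4545)(-0.4545) = 0.006689
V_1 = [(0.02778)(0.4546) - (-0.4545)(0)]/D = 1.888 V
V_2 = [(0.4692)(0) - (0.02778)(-0.4545)]/D = 1.888 V
V_th = V_2 - V_3 = 1.888 - 0 = 1.888 V
Step 2 — R_th: zero the source — replace V1 by a short circuit (node 3 merges into node 0) — and find the resistance seen between A (node 2) and B (node 0).
Reduce the network between node 2 (A) and node 0 (B) by series/parallel combination:
  Rp1 = R1 ‖ R3 (parallel, both between nodes 0 and 1) = 1/(1/180 + 1/110) = 68.28 Ω
  Rs1 = R2 + Rp1 (series, joined only at node 1) = 2.2 + 68.28 = 70.48 Ω
  Rp2 = R4 ‖ Rs1 (parallel, both between nodes 0 and 2) = 1/(1/15000 + 1/70.48) = 70.15 Ω
R_th = 70.15 Ω

Final answer: V_th = 1.888 V, R_th = 70.15 Ω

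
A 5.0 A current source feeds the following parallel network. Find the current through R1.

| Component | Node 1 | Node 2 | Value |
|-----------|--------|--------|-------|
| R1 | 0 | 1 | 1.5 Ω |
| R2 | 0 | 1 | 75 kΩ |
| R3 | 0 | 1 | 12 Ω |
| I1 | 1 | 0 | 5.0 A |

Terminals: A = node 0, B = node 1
All resistors sit directly between nodes 0 and 1, so they are in parallel and share one voltage V; the full source current 5 A splits among them.
1/R_par = 1/1.5 + 1/75000 + 1/12 = 0.75 S  =>  R_par = 1.333 Ω
V = I × R_par = 5 × 1.333 = 6.667 V
I_R1 = V/R1 = 6.667/1.5 = 4.444 A

Final answer: 4.444 A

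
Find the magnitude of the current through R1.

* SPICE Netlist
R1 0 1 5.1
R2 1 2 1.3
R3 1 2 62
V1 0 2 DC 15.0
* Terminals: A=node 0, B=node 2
Nodal analysis, taking node 2 as the 0 V reference.
Source V1 fixes V_0 = 15 V.
KCL at each unknown node (sum of currents leaving = 0; resistances in Ω):
  Node 1: (V_1 - 15)/5.1 + (V_1 - 0)/1.3 + (V_1 - 0)/62 = 0
Collecting terms: 0.9814 × V_1 = 2.941  =>  V_1 = 2.997 V
I_R1 = (V_0 - V_1)/R1 = (15 - 2.997)/5.1 = 2.354 A
|I_R1| = 2.354 A

Final answer: |I_R1| = 2.354 A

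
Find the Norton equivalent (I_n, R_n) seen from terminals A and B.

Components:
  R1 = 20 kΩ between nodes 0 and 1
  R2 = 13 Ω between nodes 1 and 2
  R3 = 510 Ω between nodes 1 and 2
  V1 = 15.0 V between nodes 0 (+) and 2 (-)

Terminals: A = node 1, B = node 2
Find the Thévenin equivalent first; then I_n = V_th/R_th and R_n = R_th.
Step 1 — V_th is the open-circuit voltage V_A - V_B (nothing connected across the terminals).
Nodal analysis, taking node 2 as the 0 V reference.
Source V1 fixes V_0 = 15 V.
KCL at each unknown node (sum of currents leaving = 0; resistances in Ω):
  Node 1: (V_1 - 15)/20000 + (V_1 - 0)/13 + (V_1 - 0)/510 = 0
Collecting terms: 0.07893 × V_1 = 0.00075  =>  V_1 = 0.009502 V
V_th = V_1 - V_2 = 0.009502 - 0 = 0.009502 V
Step 2 — R_th: zero the source — replace V1 by a short circuit (node 2 merges into node 0) — and find the resistance seen between A (node 1) and B (node 0).
Reduce the network between node 1 (A) and node 0 (B) by series/parallel combination:
  Rp1 = R1 ‖ R2 ‖ R3 (parallel, all between nodes 0 and 1) = 1/(1/20000 + 1/13 + 1/510) = 12.67 Ω
R_th = 12.67 Ω
I_n = V_th/R_th = 0.009502/12.67 = 0.00075 A, and R_n = R_th = 12.67 Ω

Final answer: I_n = 0.00075 A, R_n = 12.67 Ω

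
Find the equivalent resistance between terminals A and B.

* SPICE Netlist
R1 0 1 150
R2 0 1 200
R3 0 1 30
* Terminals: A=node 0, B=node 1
Reduce the network between node 0 (A) and node 1 (B) by series/parallel combination:
  Rp1 = R1 ‖ R2 ‖ R3 (parallel, all between nodes 0 and 1) = 1/(1/150 + 1/200 + 1/30) = 22.22 Ω
R_eq = 22.22 Ω

Final answer: 22.22 Ω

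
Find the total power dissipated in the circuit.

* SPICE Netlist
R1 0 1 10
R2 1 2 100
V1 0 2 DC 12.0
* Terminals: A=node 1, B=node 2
Nodal analysis, taking node 2 as the 0 V reference.
Source V1 fixes V_0 = 12 V.
KCL at each unknown node (sum of currents leaving = 0; resistances in Ω):
  Node 1: (V_1 - 12)/10 + (V_1 - 0)/100 = 0
Collecting terms: 0.11 × V_1 = 1.2  =>  V_1 = 10.91 V
Power in each resistor, P = (ΔV)²/R:
  P_R1 = (12 - 10.91)²/10 = 0.119 W
  P_R2 = (10.91 - 0)²/100 = 1.19 W
P_total = P_R1 + P_R2 = 1.309 W

Final answer: 1.309 W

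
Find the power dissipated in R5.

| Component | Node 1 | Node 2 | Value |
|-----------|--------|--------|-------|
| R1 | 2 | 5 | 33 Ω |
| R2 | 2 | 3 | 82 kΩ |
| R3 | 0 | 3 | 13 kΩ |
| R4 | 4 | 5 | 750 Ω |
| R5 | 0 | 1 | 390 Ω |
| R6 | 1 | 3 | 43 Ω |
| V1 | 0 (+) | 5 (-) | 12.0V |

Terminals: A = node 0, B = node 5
Nodal analysis, taking node 5 as the 0 V reference.
Source V1 fixes V_0 = 12 V.
KCL at each unknown node (sum of currents leaving = 0; resistances in Ω):
  Node 1: (V_1 - 12)/390 + (V_1 - V_3)/43 = 0
  Node 2: (V_2 - 0)/33 + (V_2 - V_3)/82000 = 0
  Node 3: (V_3 - V_2)/82000 + (V_3 - 12)/13000 + (V_3 - V_1)/43 = 0
  Node 4: (V_4 - 0)/750 = 0
Collecting terms (coefficients in siemens):
  0.02582·V_1 - 0.02326·V_3 = 0.03077
  0.03032·V_2 - 0.0000122·V_3 = 0
  0.02334·V_3 - 0.02326·V_1 - 0.0000122·V_2 = 0.0009231
  0.001333·V_4 = 0
Solving these 4 simultaneous equations (Gaussian elimination) gives:
  V_1 = 11.95 V, V_2 = 0.004803 V, V_3 = 11.94 V, V_4 = 0 V
I_R5 = (V_0 - V_1)/R5 = (12 - 11.95)/390 = 0.0001408 A
P_R5 = I_R5² × R5 = (0.0001408)² × 390 = 0.000007737 W

Final answer: 7.737e-06 W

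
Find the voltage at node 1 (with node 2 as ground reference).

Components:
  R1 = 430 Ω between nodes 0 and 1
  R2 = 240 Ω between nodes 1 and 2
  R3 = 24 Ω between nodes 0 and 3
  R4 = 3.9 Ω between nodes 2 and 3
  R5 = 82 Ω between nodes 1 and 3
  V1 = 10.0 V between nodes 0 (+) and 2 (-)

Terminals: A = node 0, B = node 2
Nodal analysis, taking node 2 as the 0 V reference.
Source V1 fixes V_0 = 10 V.
KCL at each unknown node (sum of currents leaving = 0; resistances in Ω):
  Node 1: (V_1 - 10)/430 + (V_1 - 0)/240 + (V_1 - V_3)/82 = 0
  Node 3: (V_3 - 10)/24 + (V_3 - 0)/3.9 + (V_3 - V_1)/82 = 0
Collecting terms (coefficients in siemens):
  0.01869·V_1 - 0.0122·V_3 = 0.02326
  0.3103·V_3 - 0.0122·V_1 = 0.4167
Determinant D = (0.01869)(0.3103) - (-0.0122)(-0.0122) = 0.005649
V_1 = [(0.02326)(0.3103) - (-0.0122)(0.4167)]/D = 2.177 V
V_3 = [(0.01869)(0.4167) - (0.02326)(-0.0122)]/D = 1.428 V
The requested potential is V_1 = 2.177 V.

Final answer: V_1 = 2.177 V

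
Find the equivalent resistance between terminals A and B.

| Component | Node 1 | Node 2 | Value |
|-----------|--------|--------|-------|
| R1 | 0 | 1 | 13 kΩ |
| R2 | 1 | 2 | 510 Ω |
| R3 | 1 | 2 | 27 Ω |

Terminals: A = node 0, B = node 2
Reduce the network between node 0 (A) and node 2 (B) by series/parallel combination:
  Rp1 = R2 ‖ R3 (parallel, both between nodes 1 and 2) = 1/(1/510 + 1/27) = 25.64 Ω
  Rs1 = R1 + Rp1 (series, joined only at node 1) = 13000 + 25.64 = 13030 Ω
R_eq = 13.03 kΩ

Final answer: 13.03 kΩ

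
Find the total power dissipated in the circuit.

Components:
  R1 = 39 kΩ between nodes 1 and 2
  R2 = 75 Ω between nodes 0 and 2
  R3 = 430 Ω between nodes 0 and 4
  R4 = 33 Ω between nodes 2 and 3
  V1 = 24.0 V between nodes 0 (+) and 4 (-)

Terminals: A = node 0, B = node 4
Nodal analysis, taking node 4 as the 0 V reference.
Source V1 fixes V_0 = 24 V.
KCL at each unknown node (sum of currents leaving = 0; resistances in Ω):
  Node 1: (V_1 - V_2)/39000 = 0
  Node 2: (V_2 - V_1)/39000 + (V_2 - 24)/75 + (V_2 - V_3)/33 = 0
  Node 3: (V_3 - V_2)/33 = 0
Collecting terms (coefficients in siemens):
  0.00002564·V_1 - 0.00002564·V_2 = 0
  0.04366·V_2 - 0.00002564·V_1 - 0.0303·V_3 = 0.32
  0.0303·V_3 - 0.0303·V_2 = 0
Solving these 3 simultaneous equations (Gaussian elimination) gives:
  V_1 = 24 V, V_2 = 24 V, V_3 = 24 V
Power in each resistor, P = (ΔV)²/R:
  P_R1 = (24 - 24)²/39000 = 0 W
  P_R2 = (24 - 24)²/75 = 0 W
  P_R3 = (24 - 0)²/430 = 1.34 W
  P_R4 = (24 - 24)²/33 = 0 W
P_total = P_R1 + P_R2 + P_R3 + P_R4 = 1.34 W

Final answer: 1.34 W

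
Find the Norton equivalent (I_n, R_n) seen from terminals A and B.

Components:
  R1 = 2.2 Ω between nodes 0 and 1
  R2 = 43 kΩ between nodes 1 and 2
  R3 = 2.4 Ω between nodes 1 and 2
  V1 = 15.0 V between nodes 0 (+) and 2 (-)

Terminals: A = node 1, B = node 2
Find the Thévenin equivalent first; then I_n = V_th/R_th and R_n = R_th.
Step 1 — V_th is the open-circuit voltage V_A - V_B (nothing connected across the terminals).
Nodal analysis, taking node 2 as the 0 V reference.
Source V1 fixes V_0 = 15 V.
KCL at each unknown node (sum of currents leaving = 0; resistances in Ω):
  Node 1: (V_1 - 15)/2.2 + (V_1 - 0)/43000 + (V_1 - 0)/2.4 = 0
Collecting terms: 0.8712 × V_1 = 6.818  =>  V_1 = 7.826 V
V_th = V_1 - V_2 = 7.826 - 0 = 7.826 V
Step 2 — R_th: zero the source — replace V1 by a short circuit (node 2 merges into node 0) — and find the resistance seen between A (node 1) and B (node 0).
Reduce the network between node 1 (A) and node 0 (B) by series/parallel combination:
  Rp1 = R1 ‖ R2 ‖ R3 (parallel, all between nodes 0 and 1) = 1/(1/2.2 + 1/43000 + 1/2.4) = 1.148 Ω
R_th = 1.148 Ω
I_n = V_th/R_th = 7.826/1.148 = 6.818 A, and R_n = R_th = 1.148 Ω

Final answer: I_n = 6.818 A, R_n = 1.148 Ω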